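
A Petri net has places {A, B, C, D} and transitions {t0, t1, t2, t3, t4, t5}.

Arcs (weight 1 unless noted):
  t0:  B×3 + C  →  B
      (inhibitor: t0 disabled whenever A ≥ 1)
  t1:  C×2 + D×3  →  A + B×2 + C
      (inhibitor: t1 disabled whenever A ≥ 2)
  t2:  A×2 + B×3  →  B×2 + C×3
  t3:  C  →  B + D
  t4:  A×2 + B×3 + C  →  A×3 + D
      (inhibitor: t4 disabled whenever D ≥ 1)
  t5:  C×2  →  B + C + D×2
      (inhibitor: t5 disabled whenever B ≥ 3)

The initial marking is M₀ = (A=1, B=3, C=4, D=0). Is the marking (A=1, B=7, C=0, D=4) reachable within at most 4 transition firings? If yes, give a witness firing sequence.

YES — reachable via ⟨t3, t3, t3, t3⟩ (4 firings)

step 1: fire t3:  (A=1, B=3, C=4, D=0) → (A=1, B=4, C=3, D=1)
step 2: fire t3:  (A=1, B=4, C=3, D=1) → (A=1, B=5, C=2, D=2)
step 3: fire t3:  (A=1, B=5, C=2, D=2) → (A=1, B=6, C=1, D=3)
step 4: fire t3:  (A=1, B=6, C=1, D=3) → (A=1, B=7, C=0, D=4)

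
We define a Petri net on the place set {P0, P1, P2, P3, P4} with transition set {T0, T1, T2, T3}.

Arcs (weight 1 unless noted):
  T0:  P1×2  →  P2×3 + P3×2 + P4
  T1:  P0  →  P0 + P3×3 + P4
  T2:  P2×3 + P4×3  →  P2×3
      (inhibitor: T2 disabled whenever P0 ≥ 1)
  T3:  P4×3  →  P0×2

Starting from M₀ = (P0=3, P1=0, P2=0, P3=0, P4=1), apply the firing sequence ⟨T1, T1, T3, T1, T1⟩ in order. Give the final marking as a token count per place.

(P0=5, P1=0, P2=0, P3=12, P4=2)

step 1: fire T1:  (P0=3, P1=0, P2=0, P3=0, P4=1) → (P0=3, P1=0, P2=0, P3=3, P4=2)
step 2: fire T1:  (P0=3, P1=0, P2=0, P3=3, P4=2) → (P0=3, P1=0, P2=0, P3=6, P4=3)
step 3: fire T3:  (P0=3, P1=0, P2=0, P3=6, P4=3) → (P0=5, P1=0, P2=0, P3=6, P4=0)
step 4: fire T1:  (P0=5, P1=0, P2=0, P3=6, P4=0) → (P0=5, P1=0, P2=0, P3=9, P4=1)
step 5: fire T1:  (P0=5, P1=0, P2=0, P3=9, P4=1) → (P0=5, P1=0, P2=0, P3=12, P4=2)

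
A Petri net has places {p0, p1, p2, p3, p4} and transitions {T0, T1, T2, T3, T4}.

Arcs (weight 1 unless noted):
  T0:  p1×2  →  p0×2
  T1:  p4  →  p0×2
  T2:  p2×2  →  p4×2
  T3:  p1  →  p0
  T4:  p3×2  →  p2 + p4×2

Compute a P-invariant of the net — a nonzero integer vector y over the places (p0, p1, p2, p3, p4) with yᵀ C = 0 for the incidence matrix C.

y = (p0:1, p1:1, p2:2, p3:3, p4:2)

Incidence matrix C (rows=places, cols=transitions):
       T0   T1   T2   T3   T4
   p0   2    2    0    1    0
   p1  -2    0    0   -1    0
   p2   0    0   -2    0    1
   p3   0    0    0    0   -2
   p4   0   -1    2    0    2

Candidate y = [1, 1, 2, 3, 2]; check y·C column-wise:
  col T0: 1·2 + 1·-2 + 2·0 + 3·0 + 2·0 = 0
  col T1: 1·2 + 1·0 + 2·0 + 3·0 + 2·-1 = 0
  col T2: 1·0 + 1·0 + 2·-2 + 3·0 + 2·2 = 0
  col T3: 1·1 + 1·-1 + 2·0 + 3·0 + 2·0 = 0
  col T4: 1·0 + 1·0 + 2·1 + 3·-2 + 2·2 = 0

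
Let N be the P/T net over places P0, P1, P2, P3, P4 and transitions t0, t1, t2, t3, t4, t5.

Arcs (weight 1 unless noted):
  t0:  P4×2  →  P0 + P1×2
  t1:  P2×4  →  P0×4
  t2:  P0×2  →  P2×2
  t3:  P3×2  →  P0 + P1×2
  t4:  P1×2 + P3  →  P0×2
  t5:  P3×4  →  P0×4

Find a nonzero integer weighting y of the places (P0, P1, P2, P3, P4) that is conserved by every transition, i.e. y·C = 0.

y = (P0:2, P1:1, P2:2, P3:2, P4:2)

Incidence matrix C (rows=places, cols=transitions):
       t0   t1   t2   t3   t4   t5
   P0   1    4   -2    1    2    4
   P1   2    0    0    2   -2    0
   P2   0   -4    2    0    0    0
   P3   0    0    0   -2   -1   -4
   P4  -2    0    0    0    0    0

Candidate y = [2, 1, 2, 2, 2]; check y·C column-wise:
  col t0: 2·1 + 1·2 + 2·0 + 2·0 + 2·-2 = 0
  col t1: 2·4 + 1·0 + 2·-4 + 2·0 + 2·0 = 0
  col t2: 2·-2 + 1·0 + 2·2 + 2·0 + 2·0 = 0
  col t3: 2·1 + 1·2 + 2·0 + 2·-2 + 2·0 = 0
  col t4: 2·2 + 1·-2 + 2·0 + 2·-1 + 2·0 = 0
  col t5: 2·4 + 1·0 + 2·0 + 2·-4 + 2·0 = 0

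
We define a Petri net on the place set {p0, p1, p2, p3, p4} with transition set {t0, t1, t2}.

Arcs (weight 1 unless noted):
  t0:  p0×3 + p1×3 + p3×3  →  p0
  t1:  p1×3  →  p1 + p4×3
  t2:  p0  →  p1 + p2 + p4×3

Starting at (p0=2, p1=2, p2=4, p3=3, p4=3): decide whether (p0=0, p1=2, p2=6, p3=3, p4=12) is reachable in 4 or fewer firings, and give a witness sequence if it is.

YES — reachable via ⟨t2, t1, t2⟩ (3 firings)

step 1: fire t2:  (p0=2, p1=2, p2=4, p3=3, p4=3) → (p0=1, p1=3, p2=5, p3=3, p4=6)
step 2: fire t1:  (p0=1, p1=3, p2=5, p3=3, p4=6) → (p0=1, p1=1, p2=5, p3=3, p4=9)
step 3: fire t2:  (p0=1, p1=1, p2=5, p3=3, p4=9) → (p0=0, p1=2, p2=6, p3=3, p4=12)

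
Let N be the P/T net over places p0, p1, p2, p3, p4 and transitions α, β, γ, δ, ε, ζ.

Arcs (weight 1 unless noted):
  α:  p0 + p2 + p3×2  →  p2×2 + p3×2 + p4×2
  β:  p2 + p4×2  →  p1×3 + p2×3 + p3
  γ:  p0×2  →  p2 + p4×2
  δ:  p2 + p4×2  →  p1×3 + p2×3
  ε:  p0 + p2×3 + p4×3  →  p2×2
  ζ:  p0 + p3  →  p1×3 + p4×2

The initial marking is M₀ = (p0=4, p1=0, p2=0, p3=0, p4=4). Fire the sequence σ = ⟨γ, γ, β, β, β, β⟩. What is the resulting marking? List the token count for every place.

step 1: fire γ:  (p0=4, p1=0, p2=0, p3=0, p4=4) → (p0=2, p1=0, p2=1, p3=0, p4=6)
step 2: fire γ:  (p0=2, p1=0, p2=1, p3=0, p4=6) → (p0=0, p1=0, p2=2, p3=0, p4=8)
step 3: fire β:  (p0=0, p1=0, p2=2, p3=0, p4=8) → (p0=0, p1=3, p2=4, p3=1, p4=6)
step 4: fire β:  (p0=0, p1=3, p2=4, p3=1, p4=6) → (p0=0, p1=6, p2=6, p3=2, p4=4)
step 5: fire β:  (p0=0, p1=6, p2=6, p3=2, p4=4) → (p0=0, p1=9, p2=8, p3=3, p4=2)
step 6: fire β:  (p0=0, p1=9, p2=8, p3=3, p4=2) → (p0=0, p1=12, p2=10, p3=4, p4=0)

(p0=0, p1=12, p2=10, p3=4, p4=0)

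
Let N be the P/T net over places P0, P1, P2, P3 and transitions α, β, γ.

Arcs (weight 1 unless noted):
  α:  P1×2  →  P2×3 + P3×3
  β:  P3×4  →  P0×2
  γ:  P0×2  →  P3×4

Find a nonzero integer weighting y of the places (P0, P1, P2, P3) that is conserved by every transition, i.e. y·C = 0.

Incidence matrix C (rows=places, cols=transitions):
        α    β    γ
   P0   0    2   -2
   P1  -2    0    0
   P2   3    0    0
   P3   3   -4    4

Candidate y = [0, 3, 2, 0]; check y·C column-wise:
  col α: 3·-2 + 2·3 + 0·3 = 0
  col β: 0·2 + 3·0 + 2·0 + 0·-4 = 0
  col γ: 0·-2 + 3·0 + 2·0 + 0·4 = 0

y = (P0:0, P1:3, P2:2, P3:0)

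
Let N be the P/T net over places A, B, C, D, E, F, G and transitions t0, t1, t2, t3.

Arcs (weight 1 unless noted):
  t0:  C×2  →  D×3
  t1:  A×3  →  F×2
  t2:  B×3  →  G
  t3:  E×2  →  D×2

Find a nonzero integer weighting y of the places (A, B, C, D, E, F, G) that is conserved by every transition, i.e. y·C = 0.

y = (A:0, B:0, C:3, D:2, E:2, F:0, G:0)

Incidence matrix C (rows=places, cols=transitions):
       t0   t1   t2   t3
    A   0   -3    0    0
    B   0    0   -3    0
    C  -2    0    0    0
    D   3    0    0    2
    E   0    0    0   -2
    F   0    2    0    0
    G   0    0    1    0

Candidate y = [0, 0, 3, 2, 2, 0, 0]; check y·C column-wise:
  col t0: 3·-2 + 2·3 + 2·0 = 0
  col t1: 0·-3 + 3·0 + 2·0 + 2·0 + 0·2 = 0
  col t2: 0·-3 + 3·0 + 2·0 + 2·0 + 0·1 = 0
  col t3: 3·0 + 2·2 + 2·-2 = 0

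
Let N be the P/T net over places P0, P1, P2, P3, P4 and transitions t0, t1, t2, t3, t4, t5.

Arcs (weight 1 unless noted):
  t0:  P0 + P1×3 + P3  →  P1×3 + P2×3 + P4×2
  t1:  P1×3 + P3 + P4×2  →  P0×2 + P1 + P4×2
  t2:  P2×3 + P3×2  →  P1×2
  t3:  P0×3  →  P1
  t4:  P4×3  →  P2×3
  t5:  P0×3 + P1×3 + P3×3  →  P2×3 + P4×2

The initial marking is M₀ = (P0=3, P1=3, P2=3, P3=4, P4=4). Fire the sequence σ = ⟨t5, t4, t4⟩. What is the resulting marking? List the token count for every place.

(P0=0, P1=0, P2=12, P3=1, P4=0)

step 1: fire t5:  (P0=3, P1=3, P2=3, P3=4, P4=4) → (P0=0, P1=0, P2=6, P3=1, P4=6)
step 2: fire t4:  (P0=0, P1=0, P2=6, P3=1, P4=6) → (P0=0, P1=0, P2=9, P3=1, P4=3)
step 3: fire t4:  (P0=0, P1=0, P2=9, P3=1, P4=3) → (P0=0, P1=0, P2=12, P3=1, P4=0)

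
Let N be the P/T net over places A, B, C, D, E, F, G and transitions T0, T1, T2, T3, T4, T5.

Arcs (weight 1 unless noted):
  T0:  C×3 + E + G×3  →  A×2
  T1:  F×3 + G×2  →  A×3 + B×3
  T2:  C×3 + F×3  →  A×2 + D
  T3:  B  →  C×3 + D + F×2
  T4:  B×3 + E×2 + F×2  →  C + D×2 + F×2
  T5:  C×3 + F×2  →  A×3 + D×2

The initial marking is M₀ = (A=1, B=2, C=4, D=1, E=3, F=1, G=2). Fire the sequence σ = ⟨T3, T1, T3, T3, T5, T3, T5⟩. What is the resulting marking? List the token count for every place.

(A=10, B=1, C=10, D=9, E=3, F=2, G=0)

step 1: fire T3:  (A=1, B=2, C=4, D=1, E=3, F=1, G=2) → (A=1, B=1, C=7, D=2, E=3, F=3, G=2)
step 2: fire T1:  (A=1, B=1, C=7, D=2, E=3, F=3, G=2) → (A=4, B=4, C=7, D=2, E=3, F=0, G=0)
step 3: fire T3:  (A=4, B=4, C=7, D=2, E=3, F=0, G=0) → (A=4, B=3, C=10, D=3, E=3, F=2, G=0)
step 4: fire T3:  (A=4, B=3, C=10, D=3, E=3, F=2, G=0) → (A=4, B=2, C=13, D=4, E=3, F=4, G=0)
step 5: fire T5:  (A=4, B=2, C=13, D=4, E=3, F=4, G=0) → (A=7, B=2, C=10, D=6, E=3, F=2, G=0)
step 6: fire T3:  (A=7, B=2, C=10, D=6, E=3, F=2, G=0) → (A=7, B=1, C=13, D=7, E=3, F=4, G=0)
step 7: fire T5:  (A=7, B=1, C=13, D=7, E=3, F=4, G=0) → (A=10, B=1, C=10, D=9, E=3, F=2, G=0)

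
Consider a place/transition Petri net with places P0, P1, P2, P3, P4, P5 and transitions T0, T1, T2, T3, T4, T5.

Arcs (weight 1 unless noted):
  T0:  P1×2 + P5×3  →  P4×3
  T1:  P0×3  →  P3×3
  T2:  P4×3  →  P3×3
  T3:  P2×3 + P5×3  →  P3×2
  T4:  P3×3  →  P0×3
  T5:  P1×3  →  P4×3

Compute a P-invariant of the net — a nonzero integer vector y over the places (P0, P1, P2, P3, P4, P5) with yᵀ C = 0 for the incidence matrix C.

Incidence matrix C (rows=places, cols=transitions):
       T0   T1   T2   T3   T4   T5
   P0   0   -3    0    0    3    0
   P1  -2    0    0    0    0   -3
   P2   0    0    0   -3    0    0
   P3   0    3    3    2   -3    0
   P4   3    0   -3    0    0    3
   P5  -3    0    0   -3    0    0

Candidate y = [3, 3, 1, 3, 3, 1]; check y·C column-wise:
  col T0: 3·0 + 3·-2 + 1·0 + 3·0 + 3·3 + 1·-3 = 0
  col T1: 3·-3 + 3·0 + 1·0 + 3·3 + 3·0 + 1·0 = 0
  col T2: 3·0 + 3·0 + 1·0 + 3·3 + 3·-3 + 1·0 = 0
  col T3: 3·0 + 3·0 + 1·-3 + 3·2 + 3·0 + 1·-3 = 0
  col T4: 3·3 + 3·0 + 1·0 + 3·-3 + 3·0 + 1·0 = 0
  col T5: 3·0 + 3·-3 + 1·0 + 3·0 + 3·3 + 1·0 = 0

y = (P0:3, P1:3, P2:1, P3:3, P4:3, P5:1)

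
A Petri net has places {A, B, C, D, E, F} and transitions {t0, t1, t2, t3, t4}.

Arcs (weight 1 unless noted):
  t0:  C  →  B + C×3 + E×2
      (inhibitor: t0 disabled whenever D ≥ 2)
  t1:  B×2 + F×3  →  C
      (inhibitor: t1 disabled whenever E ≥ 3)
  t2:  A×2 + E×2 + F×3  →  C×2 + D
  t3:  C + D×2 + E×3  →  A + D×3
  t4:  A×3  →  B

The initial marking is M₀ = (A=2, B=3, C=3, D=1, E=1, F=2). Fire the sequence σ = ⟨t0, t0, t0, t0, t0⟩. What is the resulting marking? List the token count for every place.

step 1: fire t0:  (A=2, B=3, C=3, D=1, E=1, F=2) → (A=2, B=4, C=5, D=1, E=3, F=2)
step 2: fire t0:  (A=2, B=4, C=5, D=1, E=3, F=2) → (A=2, B=5, C=7, D=1, E=5, F=2)
step 3: fire t0:  (A=2, B=5, C=7, D=1, E=5, F=2) → (A=2, B=6, C=9, D=1, E=7, F=2)
step 4: fire t0:  (A=2, B=6, C=9, D=1, E=7, F=2) → (A=2, B=7, C=11, D=1, E=9, F=2)
step 5: fire t0:  (A=2, B=7, C=11, D=1, E=9, F=2) → (A=2, B=8, C=13, D=1, E=11, F=2)

(A=2, B=8, C=13, D=1, E=11, F=2)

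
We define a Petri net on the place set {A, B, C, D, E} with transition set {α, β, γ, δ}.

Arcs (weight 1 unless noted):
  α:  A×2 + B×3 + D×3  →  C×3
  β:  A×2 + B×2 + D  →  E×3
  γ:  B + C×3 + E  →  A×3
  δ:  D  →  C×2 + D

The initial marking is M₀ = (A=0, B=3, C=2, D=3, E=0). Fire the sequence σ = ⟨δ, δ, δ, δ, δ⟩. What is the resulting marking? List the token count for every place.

step 1: fire δ:  (A=0, B=3, C=2, D=3, E=0) → (A=0, B=3, C=4, D=3, E=0)
step 2: fire δ:  (A=0, B=3, C=4, D=3, E=0) → (A=0, B=3, C=6, D=3, E=0)
step 3: fire δ:  (A=0, B=3, C=6, D=3, E=0) → (A=0, B=3, C=8, D=3, E=0)
step 4: fire δ:  (A=0, B=3, C=8, D=3, E=0) → (A=0, B=3, C=10, D=3, E=0)
step 5: fire δ:  (A=0, B=3, C=10, D=3, E=0) → (A=0, B=3, C=12, D=3, E=0)

(A=0, B=3, C=12, D=3, E=0)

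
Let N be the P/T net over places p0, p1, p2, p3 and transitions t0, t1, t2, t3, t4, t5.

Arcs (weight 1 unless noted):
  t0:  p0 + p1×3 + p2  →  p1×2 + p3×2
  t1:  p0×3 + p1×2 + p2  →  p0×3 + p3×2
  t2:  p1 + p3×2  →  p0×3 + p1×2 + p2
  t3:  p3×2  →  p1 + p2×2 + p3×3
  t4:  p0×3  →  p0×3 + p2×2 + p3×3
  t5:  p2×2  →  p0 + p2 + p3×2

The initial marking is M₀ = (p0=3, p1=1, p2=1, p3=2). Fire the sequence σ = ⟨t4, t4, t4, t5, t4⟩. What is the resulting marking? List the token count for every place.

step 1: fire t4:  (p0=3, p1=1, p2=1, p3=2) → (p0=3, p1=1, p2=3, p3=5)
step 2: fire t4:  (p0=3, p1=1, p2=3, p3=5) → (p0=3, p1=1, p2=5, p3=8)
step 3: fire t4:  (p0=3, p1=1, p2=5, p3=8) → (p0=3, p1=1, p2=7, p3=11)
step 4: fire t5:  (p0=3, p1=1, p2=7, p3=11) → (p0=4, p1=1, p2=6, p3=13)
step 5: fire t4:  (p0=4, p1=1, p2=6, p3=13) → (p0=4, p1=1, p2=8, p3=16)

(p0=4, p1=1, p2=8, p3=16)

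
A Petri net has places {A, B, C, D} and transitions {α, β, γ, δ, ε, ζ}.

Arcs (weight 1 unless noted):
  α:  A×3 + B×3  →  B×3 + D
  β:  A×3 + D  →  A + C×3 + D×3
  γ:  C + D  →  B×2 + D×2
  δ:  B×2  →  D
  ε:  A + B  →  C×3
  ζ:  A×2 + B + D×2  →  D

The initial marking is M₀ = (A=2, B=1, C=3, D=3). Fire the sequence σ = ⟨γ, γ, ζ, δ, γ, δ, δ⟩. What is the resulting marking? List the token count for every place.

(A=0, B=0, C=0, D=8)

step 1: fire γ:  (A=2, B=1, C=3, D=3) → (A=2, B=3, C=2, D=4)
step 2: fire γ:  (A=2, B=3, C=2, D=4) → (A=2, B=5, C=1, D=5)
step 3: fire ζ:  (A=2, B=5, C=1, D=5) → (A=0, B=4, C=1, D=4)
step 4: fire δ:  (A=0, B=4, C=1, D=4) → (A=0, B=2, C=1, D=5)
step 5: fire γ:  (A=0, B=2, C=1, D=5) → (A=0, B=4, C=0, D=6)
step 6: fire δ:  (A=0, B=4, C=0, D=6) → (A=0, B=2, C=0, D=7)
step 7: fire δ:  (A=0, B=2, C=0, D=7) → (A=0, B=0, C=0, D=8)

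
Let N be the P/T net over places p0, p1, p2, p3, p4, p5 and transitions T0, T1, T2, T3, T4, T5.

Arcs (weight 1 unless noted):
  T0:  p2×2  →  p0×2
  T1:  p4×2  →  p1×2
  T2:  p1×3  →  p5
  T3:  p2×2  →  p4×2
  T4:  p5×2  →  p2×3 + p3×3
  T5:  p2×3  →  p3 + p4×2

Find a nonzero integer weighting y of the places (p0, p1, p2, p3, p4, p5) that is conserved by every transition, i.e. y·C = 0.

Incidence matrix C (rows=places, cols=transitions):
       T0   T1   T2   T3   T4   T5
   p0   2    0    0    0    0    0
   p1   0    2   -3    0    0    0
   p2  -2    0    0   -2    3   -3
   p3   0    0    0    0    3    1
   p4   0   -2    0    2    0    2
   p5   0    0    1    0   -2    0

Candidate y = [1, 1, 1, 1, 1, 3]; check y·C column-wise:
  col T0: 1·2 + 1·0 + 1·-2 + 1·0 + 1·0 + 3·0 = 0
  col T1: 1·0 + 1·2 + 1·0 + 1·0 + 1·-2 + 3·0 = 0
  col T2: 1·0 + 1·-3 + 1·0 + 1·0 + 1·0 + 3·1 = 0
  col T3: 1·0 + 1·0 + 1·-2 + 1·0 + 1·2 + 3·0 = 0
  col T4: 1·0 + 1·0 + 1·3 + 1·3 + 1·0 + 3·-2 = 0
  col T5: 1·0 + 1·0 + 1·-3 + 1·1 + 1·2 + 3·0 = 0

y = (p0:1, p1:1, p2:1, p3:1, p4:1, p5:3)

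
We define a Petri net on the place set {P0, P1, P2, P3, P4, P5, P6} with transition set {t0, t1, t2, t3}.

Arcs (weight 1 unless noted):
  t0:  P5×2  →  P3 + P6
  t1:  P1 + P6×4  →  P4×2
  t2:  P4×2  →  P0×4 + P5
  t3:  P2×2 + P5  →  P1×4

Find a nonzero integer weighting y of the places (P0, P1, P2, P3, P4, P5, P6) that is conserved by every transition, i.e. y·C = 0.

Incidence matrix C (rows=places, cols=transitions):
       t0   t1   t2   t3
   P0   0    0    4    0
   P1   0   -1    0    4
   P2   0    0    0   -2
   P3   1    0    0    0
   P4   0    2   -2    0
   P5  -2    0    1   -1
   P6   1   -4    0    0

Candidate y = [1, 4, 8, 0, 2, 0, 0]; check y·C column-wise:
  col t0: 1·0 + 4·0 + 8·0 + 0·1 + 2·0 + 0·-2 + 0·1 = 0
  col t1: 1·0 + 4·-1 + 8·0 + 2·2 + 0·-4 = 0
  col t2: 1·4 + 4·0 + 8·0 + 2·-2 + 0·1 = 0
  col t3: 1·0 + 4·4 + 8·-2 + 2·0 + 0·-1 = 0

y = (P0:1, P1:4, P2:8, P3:0, P4:2, P5:0, P6:0)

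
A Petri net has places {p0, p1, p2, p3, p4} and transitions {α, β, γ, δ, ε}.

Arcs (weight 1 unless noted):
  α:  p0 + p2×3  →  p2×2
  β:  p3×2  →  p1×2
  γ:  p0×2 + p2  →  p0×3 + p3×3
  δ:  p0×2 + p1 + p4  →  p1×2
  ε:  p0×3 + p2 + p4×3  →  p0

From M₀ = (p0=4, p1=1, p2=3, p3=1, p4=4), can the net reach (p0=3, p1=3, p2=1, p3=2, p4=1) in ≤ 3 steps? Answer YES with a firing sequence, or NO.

YES — reachable via ⟨γ, β, ε⟩ (3 firings)

step 1: fire γ:  (p0=4, p1=1, p2=3, p3=1, p4=4) → (p0=5, p1=1, p2=2, p3=4, p4=4)
step 2: fire β:  (p0=5, p1=1, p2=2, p3=4, p4=4) → (p0=5, p1=3, p2=2, p3=2, p4=4)
step 3: fire ε:  (p0=5, p1=3, p2=2, p3=2, p4=4) → (p0=3, p1=3, p2=1, p3=2, p4=1)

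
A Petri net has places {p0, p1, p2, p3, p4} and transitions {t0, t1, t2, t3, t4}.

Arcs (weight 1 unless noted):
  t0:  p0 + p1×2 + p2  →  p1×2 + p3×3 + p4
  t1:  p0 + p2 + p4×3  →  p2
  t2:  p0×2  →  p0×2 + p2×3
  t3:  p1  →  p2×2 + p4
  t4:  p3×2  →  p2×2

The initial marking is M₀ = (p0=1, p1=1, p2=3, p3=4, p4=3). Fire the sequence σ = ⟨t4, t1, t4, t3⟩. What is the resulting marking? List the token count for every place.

(p0=0, p1=0, p2=9, p3=0, p4=1)

step 1: fire t4:  (p0=1, p1=1, p2=3, p3=4, p4=3) → (p0=1, p1=1, p2=5, p3=2, p4=3)
step 2: fire t1:  (p0=1, p1=1, p2=5, p3=2, p4=3) → (p0=0, p1=1, p2=5, p3=2, p4=0)
step 3: fire t4:  (p0=0, p1=1, p2=5, p3=2, p4=0) → (p0=0, p1=1, p2=7, p3=0, p4=0)
step 4: fire t3:  (p0=0, p1=1, p2=7, p3=0, p4=0) → (p0=0, p1=0, p2=9, p3=0, p4=1)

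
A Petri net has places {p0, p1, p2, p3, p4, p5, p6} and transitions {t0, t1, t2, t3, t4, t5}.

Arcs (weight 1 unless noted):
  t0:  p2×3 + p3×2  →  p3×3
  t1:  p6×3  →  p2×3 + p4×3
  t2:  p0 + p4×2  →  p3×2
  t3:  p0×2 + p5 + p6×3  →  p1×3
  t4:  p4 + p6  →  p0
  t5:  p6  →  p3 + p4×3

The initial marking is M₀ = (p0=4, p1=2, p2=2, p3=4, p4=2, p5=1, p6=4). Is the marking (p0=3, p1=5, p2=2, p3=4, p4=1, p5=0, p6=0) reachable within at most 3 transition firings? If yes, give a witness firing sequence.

YES — reachable via ⟨t3, t4⟩ (2 firings)

step 1: fire t3:  (p0=4, p1=2, p2=2, p3=4, p4=2, p5=1, p6=4) → (p0=2, p1=5, p2=2, p3=4, p4=2, p5=0, p6=1)
step 2: fire t4:  (p0=2, p1=5, p2=2, p3=4, p4=2, p5=0, p6=1) → (p0=3, p1=5, p2=2, p3=4, p4=1, p5=0, p6=0)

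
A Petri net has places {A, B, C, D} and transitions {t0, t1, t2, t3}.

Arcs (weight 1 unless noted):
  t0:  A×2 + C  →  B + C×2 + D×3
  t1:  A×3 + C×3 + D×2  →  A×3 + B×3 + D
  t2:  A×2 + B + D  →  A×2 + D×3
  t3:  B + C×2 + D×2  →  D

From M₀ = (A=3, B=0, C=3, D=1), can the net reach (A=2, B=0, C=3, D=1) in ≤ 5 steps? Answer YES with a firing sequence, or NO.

depth 0: 1 marking
depth 1: 2 markings reached so far
depth 2: 3 markings reached so far
depth 3: 3 markings reached so far
(frontier empty at depth 3; search complete)
target is not among the 3 markings reachable within 5 steps

NO — not reachable within 5 firings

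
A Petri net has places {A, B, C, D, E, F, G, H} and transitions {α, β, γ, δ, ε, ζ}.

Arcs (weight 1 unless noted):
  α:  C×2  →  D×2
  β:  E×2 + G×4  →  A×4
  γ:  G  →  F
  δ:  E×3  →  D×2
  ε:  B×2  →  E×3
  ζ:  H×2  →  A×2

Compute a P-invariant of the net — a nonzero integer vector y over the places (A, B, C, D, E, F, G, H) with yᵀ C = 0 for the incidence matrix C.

y = (A:0, B:3, C:3, D:3, E:2, F:-1, G:-1, H:0)

Incidence matrix C (rows=places, cols=transitions):
        α    β    γ    δ    ε    ζ
    A   0    4    0    0    0    2
    B   0    0    0    0   -2    0
    C  -2    0    0    0    0    0
    D   2    0    0    2    0    0
    E   0   -2    0   -3    3    0
    F   0    0    1    0    0    0
    G   0   -4   -1    0    0    0
    H   0    0    0    0    0   -2

Candidate y = [0, 3, 3, 3, 2, -1, -1, 0]; check y·C column-wise:
  col α: 3·0 + 3·-2 + 3·2 + 2·0 + -1·0 + -1·0 = 0
  col β: 0·4 + 3·0 + 3·0 + 3·0 + 2·-2 + -1·0 + -1·-4 = 0
  col γ: 3·0 + 3·0 + 3·0 + 2·0 + -1·1 + -1·-1 = 0
  col δ: 3·0 + 3·0 + 3·2 + 2·-3 + -1·0 + -1·0 = 0
  col ε: 3·-2 + 3·0 + 3·0 + 2·3 + -1·0 + -1·0 = 0
  col ζ: 0·2 + 3·0 + 3·0 + 3·0 + 2·0 + -1·0 + -1·0 + 0·-2 = 0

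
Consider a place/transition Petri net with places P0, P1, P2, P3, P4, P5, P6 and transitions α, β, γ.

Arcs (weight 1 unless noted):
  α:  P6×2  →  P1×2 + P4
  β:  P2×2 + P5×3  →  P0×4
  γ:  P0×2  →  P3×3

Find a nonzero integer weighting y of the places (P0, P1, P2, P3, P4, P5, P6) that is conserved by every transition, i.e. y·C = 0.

Incidence matrix C (rows=places, cols=transitions):
        α    β    γ
   P0   0    4   -2
   P1   2    0    0
   P2   0   -2    0
   P3   0    0    3
   P4   1    0    0
   P5   0   -3    0
   P6  -2    0    0

Candidate y = [3, 0, 6, 2, 0, 0, 0]; check y·C column-wise:
  col α: 3·0 + 0·2 + 6·0 + 2·0 + 0·1 + 0·-2 = 0
  col β: 3·4 + 6·-2 + 2·0 + 0·-3 = 0
  col γ: 3·-2 + 6·0 + 2·3 = 0

y = (P0:3, P1:0, P2:6, P3:2, P4:0, P5:0, P6:0)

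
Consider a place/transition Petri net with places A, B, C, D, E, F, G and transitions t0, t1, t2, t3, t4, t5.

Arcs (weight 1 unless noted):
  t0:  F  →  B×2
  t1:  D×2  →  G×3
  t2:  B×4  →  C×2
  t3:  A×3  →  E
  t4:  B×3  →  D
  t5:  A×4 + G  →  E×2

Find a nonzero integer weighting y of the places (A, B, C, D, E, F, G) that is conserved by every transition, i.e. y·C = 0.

y = (A:1, B:1, C:2, D:3, E:3, F:2, G:2)

Incidence matrix C (rows=places, cols=transitions):
       t0   t1   t2   t3   t4   t5
    A   0    0    0   -3    0   -4
    B   2    0   -4    0   -3    0
    C   0    0    2    0    0    0
    D   0   -2    0    0    1    0
    E   0    0    0    1    0    2
    F  -1    0    0    0    0    0
    G   0    3    0    0    0   -1

Candidate y = [1, 1, 2, 3, 3, 2, 2]; check y·C column-wise:
  col t0: 1·0 + 1·2 + 2·0 + 3·0 + 3·0 + 2·-1 + 2·0 = 0
  col t1: 1·0 + 1·0 + 2·0 + 3·-2 + 3·0 + 2·0 + 2·3 = 0
  col t2: 1·0 + 1·-4 + 2·2 + 3·0 + 3·0 + 2·0 + 2·0 = 0
  col t3: 1·-3 + 1·0 + 2·0 + 3·0 + 3·1 + 2·0 + 2·0 = 0
  col t4: 1·0 + 1·-3 + 2·0 + 3·1 + 3·0 + 2·0 + 2·0 = 0
  col t5: 1·-4 + 1·0 + 2·0 + 3·0 + 3·2 + 2·0 + 2·-1 = 0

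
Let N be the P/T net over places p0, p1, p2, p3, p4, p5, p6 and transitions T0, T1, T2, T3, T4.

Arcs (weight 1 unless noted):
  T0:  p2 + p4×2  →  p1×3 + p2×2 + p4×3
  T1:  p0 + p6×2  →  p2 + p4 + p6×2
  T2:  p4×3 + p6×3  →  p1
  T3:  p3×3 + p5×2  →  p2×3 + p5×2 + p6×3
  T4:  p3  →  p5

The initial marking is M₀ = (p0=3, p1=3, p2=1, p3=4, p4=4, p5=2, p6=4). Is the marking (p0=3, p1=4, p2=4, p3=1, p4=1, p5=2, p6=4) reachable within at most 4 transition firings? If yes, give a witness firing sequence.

YES — reachable via ⟨T2, T3⟩ (2 firings)

step 1: fire T2:  (p0=3, p1=3, p2=1, p3=4, p4=4, p5=2, p6=4) → (p0=3, p1=4, p2=1, p3=4, p4=1, p5=2, p6=1)
step 2: fire T3:  (p0=3, p1=4, p2=1, p3=4, p4=1, p5=2, p6=1) → (p0=3, p1=4, p2=4, p3=1, p4=1, p5=2, p6=4)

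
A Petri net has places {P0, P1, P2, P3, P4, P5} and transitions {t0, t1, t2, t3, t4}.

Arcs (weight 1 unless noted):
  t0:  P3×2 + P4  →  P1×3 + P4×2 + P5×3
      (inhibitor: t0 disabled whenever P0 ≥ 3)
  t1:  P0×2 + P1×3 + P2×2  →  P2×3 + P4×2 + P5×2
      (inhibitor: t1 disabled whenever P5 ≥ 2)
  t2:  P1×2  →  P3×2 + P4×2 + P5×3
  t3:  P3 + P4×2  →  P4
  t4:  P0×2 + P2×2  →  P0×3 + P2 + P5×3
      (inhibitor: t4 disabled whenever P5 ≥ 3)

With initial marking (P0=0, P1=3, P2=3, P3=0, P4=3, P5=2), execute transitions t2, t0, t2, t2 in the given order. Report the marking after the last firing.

(P0=0, P1=0, P2=3, P3=4, P4=10, P5=14)

step 1: fire t2:  (P0=0, P1=3, P2=3, P3=0, P4=3, P5=2) → (P0=0, P1=1, P2=3, P3=2, P4=5, P5=5)
step 2: fire t0:  (P0=0, P1=1, P2=3, P3=2, P4=5, P5=5) → (P0=0, P1=4, P2=3, P3=0, P4=6, P5=8)
step 3: fire t2:  (P0=0, P1=4, P2=3, P3=0, P4=6, P5=8) → (P0=0, P1=2, P2=3, P3=2, P4=8, P5=11)
step 4: fire t2:  (P0=0, P1=2, P2=3, P3=2, P4=8, P5=11) → (P0=0, P1=0, P2=3, P3=4, P4=10, P5=14)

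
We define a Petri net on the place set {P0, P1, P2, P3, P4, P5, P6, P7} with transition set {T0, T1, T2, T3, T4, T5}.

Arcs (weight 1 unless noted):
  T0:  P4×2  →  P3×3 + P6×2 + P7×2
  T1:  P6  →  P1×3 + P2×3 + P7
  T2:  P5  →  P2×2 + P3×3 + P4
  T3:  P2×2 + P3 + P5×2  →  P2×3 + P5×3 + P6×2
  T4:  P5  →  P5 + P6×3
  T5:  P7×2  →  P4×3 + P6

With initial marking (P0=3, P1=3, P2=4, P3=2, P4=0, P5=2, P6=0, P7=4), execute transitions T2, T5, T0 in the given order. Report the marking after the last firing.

step 1: fire T2:  (P0=3, P1=3, P2=4, P3=2, P4=0, P5=2, P6=0, P7=4) → (P0=3, P1=3, P2=6, P3=5, P4=1, P5=1, P6=0, P7=4)
step 2: fire T5:  (P0=3, P1=3, P2=6, P3=5, P4=1, P5=1, P6=0, P7=4) → (P0=3, P1=3, P2=6, P3=5, P4=4, P5=1, P6=1, P7=2)
step 3: fire T0:  (P0=3, P1=3, P2=6, P3=5, P4=4, P5=1, P6=1, P7=2) → (P0=3, P1=3, P2=6, P3=8, P4=2, P5=1, P6=3, P7=4)

(P0=3, P1=3, P2=6, P3=8, P4=2, P5=1, P6=3, P7=4)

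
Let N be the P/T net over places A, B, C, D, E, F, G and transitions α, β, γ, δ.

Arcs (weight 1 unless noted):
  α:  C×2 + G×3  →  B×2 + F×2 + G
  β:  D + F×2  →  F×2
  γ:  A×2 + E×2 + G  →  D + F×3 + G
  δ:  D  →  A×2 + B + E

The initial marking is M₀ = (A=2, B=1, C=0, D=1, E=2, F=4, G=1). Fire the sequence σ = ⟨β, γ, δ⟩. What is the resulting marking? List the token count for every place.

(A=2, B=2, C=0, D=0, E=1, F=7, G=1)

step 1: fire β:  (A=2, B=1, C=0, D=1, E=2, F=4, G=1) → (A=2, B=1, C=0, D=0, E=2, F=4, G=1)
step 2: fire γ:  (A=2, B=1, C=0, D=0, E=2, F=4, G=1) → (A=0, B=1, C=0, D=1, E=0, F=7, G=1)
step 3: fire δ:  (A=0, B=1, C=0, D=1, E=0, F=7, G=1) → (A=2, B=2, C=0, D=0, E=1, F=7, G=1)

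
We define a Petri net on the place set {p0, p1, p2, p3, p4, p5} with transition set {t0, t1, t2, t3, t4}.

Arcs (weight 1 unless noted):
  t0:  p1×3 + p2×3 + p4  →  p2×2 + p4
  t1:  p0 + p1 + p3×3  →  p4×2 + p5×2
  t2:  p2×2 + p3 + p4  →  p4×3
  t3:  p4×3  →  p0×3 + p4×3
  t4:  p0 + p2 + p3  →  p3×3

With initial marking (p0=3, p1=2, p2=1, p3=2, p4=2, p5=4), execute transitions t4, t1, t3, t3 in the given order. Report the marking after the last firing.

(p0=7, p1=1, p2=0, p3=1, p4=4, p5=6)

step 1: fire t4:  (p0=3, p1=2, p2=1, p3=2, p4=2, p5=4) → (p0=2, p1=2, p2=0, p3=4, p4=2, p5=4)
step 2: fire t1:  (p0=2, p1=2, p2=0, p3=4, p4=2, p5=4) → (p0=1, p1=1, p2=0, p3=1, p4=4, p5=6)
step 3: fire t3:  (p0=1, p1=1, p2=0, p3=1, p4=4, p5=6) → (p0=4, p1=1, p2=0, p3=1, p4=4, p5=6)
step 4: fire t3:  (p0=4, p1=1, p2=0, p3=1, p4=4, p5=6) → (p0=7, p1=1, p2=0, p3=1, p4=4, p5=6)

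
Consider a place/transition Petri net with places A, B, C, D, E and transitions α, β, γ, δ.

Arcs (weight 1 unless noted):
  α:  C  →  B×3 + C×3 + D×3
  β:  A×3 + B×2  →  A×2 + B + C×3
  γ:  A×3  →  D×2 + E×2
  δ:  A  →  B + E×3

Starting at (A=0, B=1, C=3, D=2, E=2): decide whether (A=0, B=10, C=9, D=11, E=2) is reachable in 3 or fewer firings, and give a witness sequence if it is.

YES — reachable via ⟨α, α, α⟩ (3 firings)

step 1: fire α:  (A=0, B=1, C=3, D=2, E=2) → (A=0, B=4, C=5, D=5, E=2)
step 2: fire α:  (A=0, B=4, C=5, D=5, E=2) → (A=0, B=7, C=7, D=8, E=2)
step 3: fire α:  (A=0, B=7, C=7, D=8, E=2) → (A=0, B=10, C=9, D=11, E=2)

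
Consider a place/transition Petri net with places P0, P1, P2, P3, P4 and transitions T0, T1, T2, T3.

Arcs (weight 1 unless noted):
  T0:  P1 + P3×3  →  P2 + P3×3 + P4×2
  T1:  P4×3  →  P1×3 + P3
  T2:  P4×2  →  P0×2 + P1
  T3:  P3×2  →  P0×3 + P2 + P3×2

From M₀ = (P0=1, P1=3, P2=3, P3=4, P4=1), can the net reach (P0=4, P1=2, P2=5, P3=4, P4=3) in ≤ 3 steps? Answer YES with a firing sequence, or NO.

step 1: fire T0:  (P0=1, P1=3, P2=3, P3=4, P4=1) → (P0=1, P1=2, P2=4, P3=4, P4=3)
step 2: fire T3:  (P0=1, P1=2, P2=4, P3=4, P4=3) → (P0=4, P1=2, P2=5, P3=4, P4=3)

YES — reachable via ⟨T0, T3⟩ (2 firings)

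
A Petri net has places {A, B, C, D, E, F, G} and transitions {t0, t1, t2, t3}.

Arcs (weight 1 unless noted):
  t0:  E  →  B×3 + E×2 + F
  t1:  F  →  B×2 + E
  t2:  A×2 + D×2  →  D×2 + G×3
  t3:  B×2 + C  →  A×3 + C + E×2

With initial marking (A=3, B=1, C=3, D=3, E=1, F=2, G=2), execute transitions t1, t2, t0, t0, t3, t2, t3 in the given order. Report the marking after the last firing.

(A=5, B=5, C=3, D=3, E=8, F=3, G=8)

step 1: fire t1:  (A=3, B=1, C=3, D=3, E=1, F=2, G=2) → (A=3, B=3, C=3, D=3, E=2, F=1, G=2)
step 2: fire t2:  (A=3, B=3, C=3, D=3, E=2, F=1, G=2) → (A=1, B=3, C=3, D=3, E=2, F=1, G=5)
step 3: fire t0:  (A=1, B=3, C=3, D=3, E=2, F=1, G=5) → (A=1, B=6, C=3, D=3, E=3, F=2, G=5)
step 4: fire t0:  (A=1, B=6, C=3, D=3, E=3, F=2, G=5) → (A=1, B=9, C=3, D=3, E=4, F=3, G=5)
step 5: fire t3:  (A=1, B=9, C=3, D=3, E=4, F=3, G=5) → (A=4, B=7, C=3, D=3, E=6, F=3, G=5)
step 6: fire t2:  (A=4, B=7, C=3, D=3, E=6, F=3, G=5) → (A=2, B=7, C=3, D=3, E=6, F=3, G=8)
step 7: fire t3:  (A=2, B=7, C=3, D=3, E=6, F=3, G=8) → (A=5, B=5, C=3, D=3, E=8, F=3, G=8)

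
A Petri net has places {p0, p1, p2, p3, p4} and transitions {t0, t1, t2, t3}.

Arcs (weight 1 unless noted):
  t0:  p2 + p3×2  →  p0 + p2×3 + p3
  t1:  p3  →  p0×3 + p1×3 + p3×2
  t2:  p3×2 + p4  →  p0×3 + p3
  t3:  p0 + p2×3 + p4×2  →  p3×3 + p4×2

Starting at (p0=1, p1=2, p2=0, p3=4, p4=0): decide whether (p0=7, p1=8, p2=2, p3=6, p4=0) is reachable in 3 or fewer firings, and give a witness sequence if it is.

depth 0: 1 marking
depth 1: 2 markings reached so far
depth 2: 3 markings reached so far
depth 3: 4 markings reached so far
target is not among the 4 markings reachable within 3 steps

NO — not reachable within 3 firings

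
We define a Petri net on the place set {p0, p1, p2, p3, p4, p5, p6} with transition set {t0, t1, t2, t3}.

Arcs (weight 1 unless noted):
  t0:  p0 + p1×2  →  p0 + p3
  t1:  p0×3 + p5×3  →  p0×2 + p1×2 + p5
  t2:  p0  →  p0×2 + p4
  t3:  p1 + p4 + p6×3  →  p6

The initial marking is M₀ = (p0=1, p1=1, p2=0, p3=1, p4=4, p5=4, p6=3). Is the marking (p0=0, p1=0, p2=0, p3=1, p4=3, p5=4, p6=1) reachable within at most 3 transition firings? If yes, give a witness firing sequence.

depth 0: 1 marking
depth 1: 3 markings reached so far
depth 2: 5 markings reached so far
depth 3: 8 markings reached so far
target is not among the 8 markings reachable within 3 steps

NO — not reachable within 3 firings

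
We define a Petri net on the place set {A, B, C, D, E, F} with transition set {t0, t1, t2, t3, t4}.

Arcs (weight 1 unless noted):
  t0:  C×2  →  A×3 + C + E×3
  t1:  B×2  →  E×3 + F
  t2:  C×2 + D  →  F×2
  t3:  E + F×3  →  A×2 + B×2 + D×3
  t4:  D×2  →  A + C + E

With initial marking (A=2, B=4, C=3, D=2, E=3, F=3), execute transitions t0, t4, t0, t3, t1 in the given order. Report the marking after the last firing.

(A=11, B=4, C=2, D=3, E=12, F=1)

step 1: fire t0:  (A=2, B=4, C=3, D=2, E=3, F=3) → (A=5, B=4, C=2, D=2, E=6, F=3)
step 2: fire t4:  (A=5, B=4, C=2, D=2, E=6, F=3) → (A=6, B=4, C=3, D=0, E=7, F=3)
step 3: fire t0:  (A=6, B=4, C=3, D=0, E=7, F=3) → (A=9, B=4, C=2, D=0, E=10, F=3)
step 4: fire t3:  (A=9, B=4, C=2, D=0, E=10, F=3) → (A=11, B=6, C=2, D=3, E=9, F=0)
step 5: fire t1:  (A=11, B=6, C=2, D=3, E=9, F=0) → (A=11, B=4, C=2, D=3, E=12, F=1)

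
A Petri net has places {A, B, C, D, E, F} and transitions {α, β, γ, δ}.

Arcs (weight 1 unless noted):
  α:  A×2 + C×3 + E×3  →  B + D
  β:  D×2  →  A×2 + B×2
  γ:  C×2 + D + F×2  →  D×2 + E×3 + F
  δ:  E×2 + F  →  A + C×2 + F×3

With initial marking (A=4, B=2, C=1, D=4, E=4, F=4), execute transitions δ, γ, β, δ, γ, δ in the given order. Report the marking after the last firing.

(A=9, B=4, C=3, D=4, E=4, F=8)

step 1: fire δ:  (A=4, B=2, C=1, D=4, E=4, F=4) → (A=5, B=2, C=3, D=4, E=2, F=6)
step 2: fire γ:  (A=5, B=2, C=3, D=4, E=2, F=6) → (A=5, B=2, C=1, D=5, E=5, F=5)
step 3: fire β:  (A=5, B=2, C=1, D=5, E=5, F=5) → (A=7, B=4, C=1, D=3, E=5, F=5)
step 4: fire δ:  (A=7, B=4, C=1, D=3, E=5, F=5) → (A=8, B=4, C=3, D=3, E=3, F=7)
step 5: fire γ:  (A=8, B=4, C=3, D=3, E=3, F=7) → (A=8, B=4, C=1, D=4, E=6, F=6)
step 6: fire δ:  (A=8, B=4, C=1, D=4, E=6, F=6) → (A=9, B=4, C=3, D=4, E=4, F=8)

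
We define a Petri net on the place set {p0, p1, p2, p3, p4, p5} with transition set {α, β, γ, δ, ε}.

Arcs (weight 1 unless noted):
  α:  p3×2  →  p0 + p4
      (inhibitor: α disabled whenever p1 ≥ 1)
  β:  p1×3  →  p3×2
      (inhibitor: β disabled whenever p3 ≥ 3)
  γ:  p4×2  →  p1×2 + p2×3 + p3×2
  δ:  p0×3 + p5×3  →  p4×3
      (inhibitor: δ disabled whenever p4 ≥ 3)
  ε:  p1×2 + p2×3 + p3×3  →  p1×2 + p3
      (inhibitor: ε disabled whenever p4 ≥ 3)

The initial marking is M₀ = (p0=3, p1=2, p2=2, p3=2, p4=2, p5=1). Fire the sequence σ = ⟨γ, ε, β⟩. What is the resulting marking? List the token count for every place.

(p0=3, p1=1, p2=2, p3=4, p4=0, p5=1)

step 1: fire γ:  (p0=3, p1=2, p2=2, p3=2, p4=2, p5=1) → (p0=3, p1=4, p2=5, p3=4, p4=0, p5=1)
step 2: fire ε:  (p0=3, p1=4, p2=5, p3=4, p4=0, p5=1) → (p0=3, p1=4, p2=2, p3=2, p4=0, p5=1)
step 3: fire β:  (p0=3, p1=4, p2=2, p3=2, p4=0, p5=1) → (p0=3, p1=1, p2=2, p3=4, p4=0, p5=1)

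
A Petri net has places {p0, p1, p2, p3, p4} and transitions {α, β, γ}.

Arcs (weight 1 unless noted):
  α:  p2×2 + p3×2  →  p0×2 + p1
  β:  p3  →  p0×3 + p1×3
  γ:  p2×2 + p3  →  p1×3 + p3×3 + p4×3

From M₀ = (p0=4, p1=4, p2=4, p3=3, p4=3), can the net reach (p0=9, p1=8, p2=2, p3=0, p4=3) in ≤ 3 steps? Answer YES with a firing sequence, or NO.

step 1: fire α:  (p0=4, p1=4, p2=4, p3=3, p4=3) → (p0=6, p1=5, p2=2, p3=1, p4=3)
step 2: fire β:  (p0=6, p1=5, p2=2, p3=1, p4=3) → (p0=9, p1=8, p2=2, p3=0, p4=3)

YES — reachable via ⟨α, β⟩ (2 firings)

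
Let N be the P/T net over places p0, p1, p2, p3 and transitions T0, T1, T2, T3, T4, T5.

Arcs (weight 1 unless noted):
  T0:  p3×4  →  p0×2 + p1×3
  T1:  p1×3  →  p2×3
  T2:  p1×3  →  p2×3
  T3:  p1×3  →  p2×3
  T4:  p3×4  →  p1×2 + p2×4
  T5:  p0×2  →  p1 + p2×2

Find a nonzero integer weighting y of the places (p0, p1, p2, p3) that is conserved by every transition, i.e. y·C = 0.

Incidence matrix C (rows=places, cols=transitions):
       T0   T1   T2   T3   T4   T5
   p0   2    0    0    0    0   -2
   p1   3   -3   -3   -3    2    1
   p2   0    3    3    3    4    2
   p3  -4    0    0    0   -4    0

Candidate y = [3, 2, 2, 3]; check y·C column-wise:
  col T0: 3·2 + 2·3 + 2·0 + 3·-4 = 0
  col T1: 3·0 + 2·-3 + 2·3 + 3·0 = 0
  col T2: 3·0 + 2·-3 + 2·3 + 3·0 = 0
  col T3: 3·0 + 2·-3 + 2·3 + 3·0 = 0
  col T4: 3·0 + 2·2 + 2·4 + 3·-4 = 0
  col T5: 3·-2 + 2·1 + 2·2 + 3·0 = 0

y = (p0:3, p1:2, p2:2, p3:3)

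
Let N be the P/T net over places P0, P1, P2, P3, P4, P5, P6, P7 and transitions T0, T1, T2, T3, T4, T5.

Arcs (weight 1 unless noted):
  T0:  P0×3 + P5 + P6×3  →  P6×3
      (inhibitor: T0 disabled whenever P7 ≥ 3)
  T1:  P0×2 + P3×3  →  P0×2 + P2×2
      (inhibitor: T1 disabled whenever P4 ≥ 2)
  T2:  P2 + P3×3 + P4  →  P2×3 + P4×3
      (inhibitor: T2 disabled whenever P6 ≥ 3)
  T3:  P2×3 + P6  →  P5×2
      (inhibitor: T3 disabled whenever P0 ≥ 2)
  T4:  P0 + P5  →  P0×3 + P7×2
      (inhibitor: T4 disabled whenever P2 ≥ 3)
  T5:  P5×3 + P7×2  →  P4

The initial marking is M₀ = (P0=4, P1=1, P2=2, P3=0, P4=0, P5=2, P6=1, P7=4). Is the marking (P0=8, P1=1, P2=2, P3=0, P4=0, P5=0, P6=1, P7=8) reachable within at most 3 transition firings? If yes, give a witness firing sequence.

step 1: fire T4:  (P0=4, P1=1, P2=2, P3=0, P4=0, P5=2, P6=1, P7=4) → (P0=6, P1=1, P2=2, P3=0, P4=0, P5=1, P6=1, P7=6)
step 2: fire T4:  (P0=6, P1=1, P2=2, P3=0, P4=0, P5=1, P6=1, P7=6) → (P0=8, P1=1, P2=2, P3=0, P4=0, P5=0, P6=1, P7=8)

YES — reachable via ⟨T4, T4⟩ (2 firings)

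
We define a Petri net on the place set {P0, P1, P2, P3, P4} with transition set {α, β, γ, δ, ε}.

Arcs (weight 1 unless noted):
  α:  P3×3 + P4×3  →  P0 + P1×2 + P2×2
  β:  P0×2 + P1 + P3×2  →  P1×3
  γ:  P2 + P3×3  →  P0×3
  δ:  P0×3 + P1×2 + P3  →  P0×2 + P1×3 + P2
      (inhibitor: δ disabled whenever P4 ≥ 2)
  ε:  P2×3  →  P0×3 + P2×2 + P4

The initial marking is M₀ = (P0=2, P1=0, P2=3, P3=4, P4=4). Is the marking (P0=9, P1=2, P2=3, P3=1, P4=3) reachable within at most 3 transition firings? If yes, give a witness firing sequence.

YES — reachable via ⟨α, ε, ε⟩ (3 firings)

step 1: fire α:  (P0=2, P1=0, P2=3, P3=4, P4=4) → (P0=3, P1=2, P2=5, P3=1, P4=1)
step 2: fire ε:  (P0=3, P1=2, P2=5, P3=1, P4=1) → (P0=6, P1=2, P2=4, P3=1, P4=2)
step 3: fire ε:  (P0=6, P1=2, P2=4, P3=1, P4=2) → (P0=9, P1=2, P2=3, P3=1, P4=3)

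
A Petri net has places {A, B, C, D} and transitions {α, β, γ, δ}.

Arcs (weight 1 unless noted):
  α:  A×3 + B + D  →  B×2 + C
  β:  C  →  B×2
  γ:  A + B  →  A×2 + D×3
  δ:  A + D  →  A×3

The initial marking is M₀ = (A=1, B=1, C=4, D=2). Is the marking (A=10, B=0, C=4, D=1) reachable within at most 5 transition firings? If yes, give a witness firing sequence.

step 1: fire γ:  (A=1, B=1, C=4, D=2) → (A=2, B=0, C=4, D=5)
step 2: fire δ:  (A=2, B=0, C=4, D=5) → (A=4, B=0, C=4, D=4)
step 3: fire δ:  (A=4, B=0, C=4, D=4) → (A=6, B=0, C=4, D=3)
step 4: fire δ:  (A=6, B=0, C=4, D=3) → (A=8, B=0, C=4, D=2)
step 5: fire δ:  (A=8, B=0, C=4, D=2) → (A=10, B=0, C=4, D=1)

YES — reachable via ⟨γ, δ, δ, δ, δ⟩ (5 firings)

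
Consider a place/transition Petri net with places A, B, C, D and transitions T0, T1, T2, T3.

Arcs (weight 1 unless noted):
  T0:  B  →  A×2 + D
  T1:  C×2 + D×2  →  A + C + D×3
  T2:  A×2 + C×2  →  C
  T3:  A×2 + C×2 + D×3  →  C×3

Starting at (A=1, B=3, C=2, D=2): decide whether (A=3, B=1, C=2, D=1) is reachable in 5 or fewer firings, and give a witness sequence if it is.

depth 0: 1 marking
depth 1: 3 markings reached so far
depth 2: 7 markings reached so far
depth 3: 11 markings reached so far
depth 4: 15 markings reached so far
depth 5: 17 markings reached so far
target is not among the 17 markings reachable within 5 steps

NO — not reachable within 5 firings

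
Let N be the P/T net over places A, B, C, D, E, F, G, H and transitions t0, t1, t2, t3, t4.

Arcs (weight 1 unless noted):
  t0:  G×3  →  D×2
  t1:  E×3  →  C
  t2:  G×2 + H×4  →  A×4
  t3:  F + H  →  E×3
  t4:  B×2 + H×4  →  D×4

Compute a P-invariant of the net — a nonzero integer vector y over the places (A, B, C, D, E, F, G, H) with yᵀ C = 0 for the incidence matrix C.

Incidence matrix C (rows=places, cols=transitions):
       t0   t1   t2   t3   t4
    A   0    0    4    0    0
    B   0    0    0    0   -2
    C   0    1    0    0    0
    D   2    0    0    0    4
    E   0   -3    0    3    0
    F   0    0    0   -1    0
    G  -3    0   -2    0    0
    H   0    0   -4   -1   -4

Candidate y = [0, 0, 3, 0, 1, 3, 0, 0]; check y·C column-wise:
  col t0: 3·0 + 0·2 + 1·0 + 3·0 + 0·-3 = 0
  col t1: 3·1 + 1·-3 + 3·0 = 0
  col t2: 0·4 + 3·0 + 1·0 + 3·0 + 0·-2 + 0·-4 = 0
  col t3: 3·0 + 1·3 + 3·-1 + 0·-1 = 0
  col t4: 0·-2 + 3·0 + 0·4 + 1·0 + 3·0 + 0·-4 = 0

y = (A:0, B:0, C:3, D:0, E:1, F:3, G:0, H:0)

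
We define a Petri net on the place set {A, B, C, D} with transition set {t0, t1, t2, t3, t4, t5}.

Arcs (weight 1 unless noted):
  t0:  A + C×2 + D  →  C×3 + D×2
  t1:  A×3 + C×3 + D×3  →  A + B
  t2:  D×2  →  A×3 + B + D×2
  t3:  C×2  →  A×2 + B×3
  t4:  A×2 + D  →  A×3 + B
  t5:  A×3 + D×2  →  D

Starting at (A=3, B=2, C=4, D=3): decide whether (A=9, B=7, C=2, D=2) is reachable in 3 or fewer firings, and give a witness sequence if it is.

YES — reachable via ⟨t2, t3, t4⟩ (3 firings)

step 1: fire t2:  (A=3, B=2, C=4, D=3) → (A=6, B=3, C=4, D=3)
step 2: fire t3:  (A=6, B=3, C=4, D=3) → (A=8, B=6, C=2, D=3)
step 3: fire t4:  (A=8, B=6, C=2, D=3) → (A=9, B=7, C=2, D=2)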